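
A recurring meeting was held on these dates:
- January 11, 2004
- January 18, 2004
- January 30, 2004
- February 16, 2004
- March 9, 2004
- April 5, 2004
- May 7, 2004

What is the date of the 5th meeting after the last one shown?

The spacing grows by 5 each time: 7, 12, 17, 22, 27, 32 days.
Next gap: 37 days. May 7, 2004 + 37 days = June 13, 2004.
Next gap: 42 days. June 13, 2004 + 42 days = July 25, 2004.
Next gap: 47 days. July 25, 2004 + 47 days = September 10, 2004.
Next gap: 52 days. September 10, 2004 + 52 days = November 1, 2004.
Next gap: 57 days. November 1, 2004 + 57 days = December 28, 2004.

December 28, 2004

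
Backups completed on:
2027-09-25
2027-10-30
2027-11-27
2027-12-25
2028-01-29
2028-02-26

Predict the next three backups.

These are Saturdays with 35, 28, 28, 35, 28-day gaps.
Each is the final Saturday of its month — 2027-10-30 is past the 28th, so '4th Saturday' doesn't fit.
Last Saturday of March 2028: 2028-03-25.
Last Saturday of April 2028: 2028-04-29.
May 2028 ends with Saturday 2028-05-27.

2028-03-25, 2028-04-29, 2028-05-27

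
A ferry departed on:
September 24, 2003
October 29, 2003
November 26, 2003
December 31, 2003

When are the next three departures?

January 28, 2004; February 25, 2004; March 31, 2004

All Wednesdays; the gaps (35, 28, 35) vary with month length.
This is the last Wednesday of each month.
January 2004 ends with Wednesday January 28, 2004.
February 2004 ends with Wednesday February 25, 2004.
Last Wednesday of March 2004: March 31, 2004.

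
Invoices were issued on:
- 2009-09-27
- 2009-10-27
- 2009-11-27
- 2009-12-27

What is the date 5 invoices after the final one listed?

Gaps: 30, 31, 30 days — not constant. Every event is on the 27th of the month.
Pattern: the 27th of each month.
Next: January 2010 → 2010-01-27.
Next: February 2010 → 2010-02-27.
Next: March 2010 → 2010-03-27.
April 2010: 2010-04-27.
May 2010: 2010-05-27.

2010-05-27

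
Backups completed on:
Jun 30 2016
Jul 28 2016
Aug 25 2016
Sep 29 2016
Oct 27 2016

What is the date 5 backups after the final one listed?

Mar 30 2017

All Thursdays; the gaps (28, 28, 35, 28) vary with month length.
This is the last Thursday of each month.
November 2016 ends with Thursday Nov 24 2016.
Last Thursday of December 2016: Dec 29 2016.
Last Thursday of January 2017: Jan 26 2017.
Last Thursday of February 2017: Feb 23 2017.
March 2017 ends with Thursday Mar 30 2017.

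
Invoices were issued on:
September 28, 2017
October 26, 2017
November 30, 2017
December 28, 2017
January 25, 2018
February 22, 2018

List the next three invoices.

These are Thursdays with 28, 35, 28, 28, 28-day gaps.
Each is the final Thursday of its month — November 30, 2017 is past the 28th, so '4th Thursday' doesn't fit.
Last Thursday of March 2018: March 29, 2018.
April 2018 ends with Thursday April 26, 2018.
Last Thursday of May 2018: May 31, 2018.

March 29, 2018; April 26, 2018; May 31, 2018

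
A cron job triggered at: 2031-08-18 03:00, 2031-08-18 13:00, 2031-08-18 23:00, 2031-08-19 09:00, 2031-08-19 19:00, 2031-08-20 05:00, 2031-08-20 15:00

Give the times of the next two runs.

Gaps: 10, 10, 10, 10, 10, 10 hours — each event is 10 hours after the previous one.
2031-08-20 15:00 + 10 h = 2031-08-21 01:00.
2031-08-21 01:00 + 10 h = 2031-08-21 11:00.

2031-08-21 01:00, 2031-08-21 11:00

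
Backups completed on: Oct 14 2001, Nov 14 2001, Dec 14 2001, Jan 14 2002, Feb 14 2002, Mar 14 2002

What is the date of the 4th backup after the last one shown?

Jul 14 2002

Gaps: 31, 30, 31, 31, 28 days — not constant. Every event is on the 14th of the month.
Pattern: the 14th of each month.
Next: April 2002 → Apr 14 2002.
May 2002: May 14 2002.
June 2002: Jun 14 2002.
Next: July 2002 → Jul 14 2002.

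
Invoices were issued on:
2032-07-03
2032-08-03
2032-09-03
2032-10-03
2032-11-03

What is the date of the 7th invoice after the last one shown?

Each date is the 3rd; the gaps (31, 31, 30, 31) track the month lengths.
The rule is the 3rd of each month.
December 2032: 2032-12-03.
Next: January 2033 → 2033-01-03.
February 2033: 2033-02-03.
Next: March 2033 → 2033-03-03.
April 2033: 2033-04-03.
Next: May 2033 → 2033-05-03.
Next: June 2033 → 2033-06-03.

2033-06-03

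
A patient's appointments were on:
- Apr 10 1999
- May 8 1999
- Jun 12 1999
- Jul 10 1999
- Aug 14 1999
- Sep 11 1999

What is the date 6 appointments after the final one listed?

Mar 11 2000

All dates are Saturdays, 28, 35, 28, 35, 28 days apart.
Specifically, the 2nd Saturday of each month.
October 1999 — 2nd Saturday is Oct 9 1999.
2nd Saturday of November 1999: Nov 13 1999.
2nd Saturday of December 1999: Dec 11 1999.
January 2000 — 2nd Saturday is Jan 8 2000.
February 2000 — 2nd Saturday is Feb 12 2000.
2nd Saturday of March 2000: Mar 11 2000.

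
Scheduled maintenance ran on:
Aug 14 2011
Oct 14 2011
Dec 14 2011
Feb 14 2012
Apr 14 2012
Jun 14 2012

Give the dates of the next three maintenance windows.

The day-of-month is always 14 (61, 61, 62, 60, 61 days between events).
So this recurs on the 14th of every 2 months.
August 2012: Aug 14 2012.
October 2012: Oct 14 2012.
December 2012: Dec 14 2012.

Aug 14 2012, Oct 14 2012, Dec 14 2012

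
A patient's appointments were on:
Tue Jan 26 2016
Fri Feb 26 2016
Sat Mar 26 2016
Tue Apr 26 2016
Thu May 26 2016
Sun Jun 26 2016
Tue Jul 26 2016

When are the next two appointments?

Each date is the 26th; the gaps (31, 29, 31, 30, 31, 30) track the month lengths.
The rule is the 26th of each month.
Next: August 2016 → Fri Aug 26 2016.
September 2016: Mon Sep 26 2016.

Fri Aug 26 2016, Mon Sep 26 2016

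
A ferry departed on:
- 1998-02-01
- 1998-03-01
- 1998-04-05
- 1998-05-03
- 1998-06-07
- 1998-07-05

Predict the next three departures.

Gaps: 28, 35, 28, 35, 28 days — a mix of 28 and 35. Every date is a Sunday.
Each is the 1st Sunday of its month.
1st Sunday of August 1998: 1998-08-02.
September 1998 — 1st Sunday is 1998-09-06.
1st Sunday of October 1998: 1998-10-04.

1998-08-02, 1998-09-06, 1998-10-04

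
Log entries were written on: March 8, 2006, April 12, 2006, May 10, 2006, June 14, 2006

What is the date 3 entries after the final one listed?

These are Wednesdays at 28- or 35-day spacing (35, 28, 35).
The pattern: 2nd Wednesday of the month.
2nd Wednesday of July 2006: July 12, 2006.
August 2006 — 2nd Wednesday is August 9, 2006.
September 2006 — 2nd Wednesday is September 13, 2006.

September 13, 2006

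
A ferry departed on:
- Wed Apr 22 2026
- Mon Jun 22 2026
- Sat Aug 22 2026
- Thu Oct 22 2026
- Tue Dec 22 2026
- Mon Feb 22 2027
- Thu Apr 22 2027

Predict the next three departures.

Each date is the 22nd; the gaps (61, 61, 61, 61, 62, 59) track the month lengths.
The rule is the 22nd of every 2 months.
Next: June 2027 → Tue Jun 22 2027.
Next: August 2027 → Sun Aug 22 2027.
Next: October 2027 → Fri Oct 22 2027.

Tue Jun 22 2027, Sun Aug 22 2027, Fri Oct 22 2027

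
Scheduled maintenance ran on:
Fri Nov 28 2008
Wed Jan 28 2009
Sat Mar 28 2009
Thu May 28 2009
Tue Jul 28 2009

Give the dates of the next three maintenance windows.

Gaps: 61, 59, 61, 61 days — not constant. Every event is on the 28th of the month.
Pattern: the 28th of every 2 months.
September 2009: Mon Sep 28 2009.
November 2009: Sat Nov 28 2009.
January 2010: Thu Jan 28 2010.

Mon Sep 28 2009, Sat Nov 28 2009, Thu Jan 28 2010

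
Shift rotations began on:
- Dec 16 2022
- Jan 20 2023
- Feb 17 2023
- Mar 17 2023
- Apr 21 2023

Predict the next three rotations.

These are Fridays at 28- or 35-day spacing (35, 28, 28, 35).
The pattern: 3rd Friday of the month.
3rd Friday of May 2023: May 19 2023.
3rd Friday of June 2023: Jun 16 2023.
July 2023 — 3rd Friday is Jul 21 2023.

May 19 2023, Jun 16 2023, Jul 21 2023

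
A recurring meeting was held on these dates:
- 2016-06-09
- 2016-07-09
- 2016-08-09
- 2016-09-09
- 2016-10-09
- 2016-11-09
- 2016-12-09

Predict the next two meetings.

2017-01-09, 2017-02-09

Gaps: 30, 31, 31, 30, 31, 30 days — not constant. Every event is on the 9th of the month.
Pattern: the 9th of each month.
January 2017: 2017-01-09.
February 2017: 2017-02-09.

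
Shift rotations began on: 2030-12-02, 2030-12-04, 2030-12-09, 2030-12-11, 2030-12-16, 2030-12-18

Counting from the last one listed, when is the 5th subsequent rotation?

2031-01-06

The gap pattern 2, 5, 2, 5, 2 repeats every 2 events.
These are the Mondays and Wednesdays of each week.
Next Monday: 2030-12-23.
Next Wednesday: 2030-12-25.
The following Monday is 2030-12-30.
The following Wednesday is 2031-01-01.
The following Monday is 2031-01-06.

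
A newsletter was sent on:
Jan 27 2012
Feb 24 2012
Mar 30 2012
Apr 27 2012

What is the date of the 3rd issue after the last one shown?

Jul 27 2012

All Fridays; the gaps (28, 35, 28) vary with month length.
This is the last Friday of each month.
Last Friday of May 2012: May 25 2012.
June 2012 ends with Friday Jun 29 2012.
Last Friday of July 2012: Jul 27 2012.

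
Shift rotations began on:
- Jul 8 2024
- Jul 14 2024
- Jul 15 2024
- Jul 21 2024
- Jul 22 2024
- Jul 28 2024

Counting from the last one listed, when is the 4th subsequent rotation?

Aug 11 2024

The gap pattern 6, 1, 6, 1, 6 repeats every 2 events.
These are the Mondays and Sundays of each week.
Next Monday: Jul 29 2024.
Next Sunday: Aug 4 2024.
The following Monday is Aug 5 2024.
The following Sunday is Aug 11 2024.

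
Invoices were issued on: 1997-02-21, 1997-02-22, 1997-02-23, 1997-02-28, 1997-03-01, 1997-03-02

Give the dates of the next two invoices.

The gap pattern 1, 1, 5, 1, 1 repeats every 3 events.
These are the Fridays, Saturdays and Sundays of each week.
Next Friday: 1997-03-07.
Next Saturday: 1997-03-08.

1997-03-07, 1997-03-08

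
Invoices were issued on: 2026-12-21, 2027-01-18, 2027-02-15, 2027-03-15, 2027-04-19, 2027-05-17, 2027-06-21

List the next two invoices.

All dates are Mondays, 28, 28, 28, 35, 28, 35 days apart.
Specifically, the 3rd Monday of each month.
3rd Monday of July 2027: 2027-07-19.
3rd Monday of August 2027: 2027-08-16.

2027-07-19, 2027-08-16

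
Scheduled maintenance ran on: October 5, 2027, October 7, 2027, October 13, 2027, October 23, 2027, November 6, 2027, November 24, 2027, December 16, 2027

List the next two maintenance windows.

Intervals are 2, 6, 10, 14, 18, 22 days — an arithmetic progression with common difference 4.
Next gap: 26 days. December 16, 2027 + 26 days = January 11, 2028.
Next gap: 30 days. January 11, 2028 + 30 days = February 10, 2028.

January 11, 2028; February 10, 2028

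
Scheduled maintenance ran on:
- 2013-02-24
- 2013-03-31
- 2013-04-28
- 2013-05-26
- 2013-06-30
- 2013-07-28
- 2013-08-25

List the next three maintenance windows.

Every date is a Sunday; gaps 35, 28, 28, 35, 28, 28 days.
Each is the last Sunday of its month (at least one falls on the 29th or later, ruling out '4th Sunday').
September 2013 ends with Sunday 2013-09-29.
Last Sunday of October 2013: 2013-10-27.
Last Sunday of November 2013: 2013-11-24.

2013-09-29, 2013-10-27, 2013-11-24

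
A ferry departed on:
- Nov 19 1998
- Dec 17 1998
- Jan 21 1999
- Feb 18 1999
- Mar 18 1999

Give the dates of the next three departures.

Apr 15 1999, May 20 1999, Jun 17 1999

These are Thursdays at 28- or 35-day spacing (28, 35, 28, 28).
The pattern: 3rd Thursday of the month.
April 1999 — 3rd Thursday is Apr 15 1999.
3rd Thursday of May 1999: May 20 1999.
3rd Thursday of June 1999: Jun 17 1999.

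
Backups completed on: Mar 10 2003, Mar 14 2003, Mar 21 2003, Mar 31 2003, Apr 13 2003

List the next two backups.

Intervals are 4, 7, 10, 13 days — an arithmetic progression with common difference 3.
Next gap: 16 days. Apr 13 2003 + 16 days = Apr 29 2003.
Next gap: 19 days. Apr 29 2003 + 19 days = May 18 2003.

Apr 29 2003, May 18 2003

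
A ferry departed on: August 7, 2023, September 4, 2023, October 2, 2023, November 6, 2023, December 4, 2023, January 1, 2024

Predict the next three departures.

All dates are Mondays, 28, 28, 35, 28, 28 days apart.
Specifically, the 1st Monday of each month.
February 2024 — 1st Monday is February 5, 2024.
1st Monday of March 2024: March 4, 2024.
April 2024 — 1st Monday is April 1, 2024.

February 5, 2024; March 4, 2024; April 1, 2024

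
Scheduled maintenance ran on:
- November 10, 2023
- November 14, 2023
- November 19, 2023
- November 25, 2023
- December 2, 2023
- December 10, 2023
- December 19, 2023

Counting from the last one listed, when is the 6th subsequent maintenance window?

Gaps: 4, 5, 6, 7, 8, 9 days — each gap is 1 larger than the previous one.
Next gap: 10 days. December 19, 2023 + 10 days = December 29, 2023.
Next gap: 11 days. December 29, 2023 + 11 days = January 9, 2024.
Next gap: 12 days. January 9, 2024 + 12 days = January 21, 2024.
Next gap: 13 days. January 21, 2024 + 13 days = February 3, 2024.
Next gap: 14 days. February 3, 2024 + 14 days = February 17, 2024.
Next gap: 15 days. February 17, 2024 + 15 days = March 3, 2024.

March 3, 2024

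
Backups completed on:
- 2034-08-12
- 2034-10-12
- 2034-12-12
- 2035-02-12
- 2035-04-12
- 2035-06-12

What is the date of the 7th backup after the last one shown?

2036-08-12

Each date is the 12th; the gaps (61, 61, 62, 59, 61) track the month lengths.
The rule is the 12th of every 2 months.
Next: August 2035 → 2035-08-12.
October 2035: 2035-10-12.
Next: December 2035 → 2035-12-12.
February 2036: 2036-02-12.
Next: April 2036 → 2036-04-12.
June 2036: 2036-06-12.
August 2036: 2036-08-12.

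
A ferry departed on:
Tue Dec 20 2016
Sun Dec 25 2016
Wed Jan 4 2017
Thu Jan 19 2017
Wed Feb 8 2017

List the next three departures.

Sun Mar 5 2017, Tue Apr 4 2017, Tue May 9 2017

Gaps: 5, 10, 15, 20 days — each gap is 5 larger than the previous one.
Next gap: 25 days. Wed Feb 8 2017 + 25 days = Sun Mar 5 2017.
Next gap: 30 days. Sun Mar 5 2017 + 30 days = Tue Apr 4 2017.
Next gap: 35 days. Tue Apr 4 2017 + 35 days = Tue May 9 2017.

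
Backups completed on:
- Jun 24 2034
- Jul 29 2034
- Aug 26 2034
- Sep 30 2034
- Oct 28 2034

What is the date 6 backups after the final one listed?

These are Saturdays with 35, 28, 35, 28-day gaps.
Each is the final Saturday of its month — Jul 29 2034 is past the 28th, so '4th Saturday' doesn't fit.
November 2034 ends with Saturday Nov 25 2034.
Last Saturday of December 2034: Dec 30 2034.
Last Saturday of January 2035: Jan 27 2035.
Last Saturday of February 2035: Feb 24 2035.
Last Saturday of March 2035: Mar 31 2035.
Last Saturday of April 2035: Apr 28 2035.

Apr 28 2035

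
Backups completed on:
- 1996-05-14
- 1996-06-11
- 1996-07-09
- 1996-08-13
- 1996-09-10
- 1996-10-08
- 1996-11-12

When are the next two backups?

These are Tuesdays at 28- or 35-day spacing (28, 28, 35, 28, 28, 35).
The pattern: 2nd Tuesday of the month.
2nd Tuesday of December 1996: 1996-12-10.
January 1997 — 2nd Tuesday is 1997-01-14.

1996-12-10, 1997-01-14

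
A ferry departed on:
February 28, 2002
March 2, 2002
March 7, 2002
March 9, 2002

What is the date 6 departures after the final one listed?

March 30, 2002

Every event lands on a Thursday or Saturday (gaps cycle 2, 5, 2).
So the schedule is: every Thursday and Saturday.
Next Thursday: March 14, 2002.
Next Saturday: March 16, 2002.
The following Thursday is March 21, 2002.
The following Saturday is March 23, 2002.
The following Thursday is March 28, 2002.
Next Saturday: March 30, 2002.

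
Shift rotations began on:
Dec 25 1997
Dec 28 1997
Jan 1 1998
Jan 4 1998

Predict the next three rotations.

The gap pattern 3, 4, 3 repeats every 2 events.
These are the Thursdays and Sundays of each week.
Next Thursday: Jan 8 1998.
Next Sunday: Jan 11 1998.
The following Thursday is Jan 15 1998.

Jan 8 1998, Jan 11 1998, Jan 15 1998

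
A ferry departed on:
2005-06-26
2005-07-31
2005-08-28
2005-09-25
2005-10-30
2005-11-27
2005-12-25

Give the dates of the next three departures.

2006-01-29, 2006-02-26, 2006-03-26

These are Sundays with 35, 28, 28, 35, 28, 28-day gaps.
Each is the final Sunday of its month — 2005-07-31 is past the 28th, so '4th Sunday' doesn't fit.
January 2006 ends with Sunday 2006-01-29.
Last Sunday of February 2006: 2006-02-26.
March 2006 ends with Sunday 2006-03-26.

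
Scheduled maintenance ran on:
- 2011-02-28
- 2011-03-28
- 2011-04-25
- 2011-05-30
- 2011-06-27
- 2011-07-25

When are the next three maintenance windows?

2011-08-29, 2011-09-26, 2011-10-31

All Mondays; the gaps (28, 28, 35, 28, 28) vary with month length.
This is the last Monday of each month.
Last Monday of August 2011: 2011-08-29.
September 2011 ends with Monday 2011-09-26.
October 2011 ends with Monday 2011-10-31.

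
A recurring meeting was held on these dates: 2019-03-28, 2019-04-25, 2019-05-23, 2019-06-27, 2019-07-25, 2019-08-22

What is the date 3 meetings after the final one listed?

These are Thursdays at 28- or 35-day spacing (28, 28, 35, 28, 28).
The pattern: 4th Thursday of the month.
September 2019 — 4th Thursday is 2019-09-26.
4th Thursday of October 2019: 2019-10-24.
November 2019 — 4th Thursday is 2019-11-28.

2019-11-28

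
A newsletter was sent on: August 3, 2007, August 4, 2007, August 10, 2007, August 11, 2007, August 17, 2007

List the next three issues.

Gaps: 1, 6, 1, 6 days — not constant, but cyclic with period 2.
The events fall on every Friday and Saturday.
Next Saturday: August 18, 2007.
The following Friday is August 24, 2007.
Next Saturday: August 25, 2007.

August 18, 2007; August 24, 2007; August 25, 2007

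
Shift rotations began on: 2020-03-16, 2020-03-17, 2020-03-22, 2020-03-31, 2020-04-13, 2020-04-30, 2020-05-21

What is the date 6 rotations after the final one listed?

The spacing grows by 4 each time: 1, 5, 9, 13, 17, 21 days.
Next gap: 25 days. 2020-05-21 + 25 days = 2020-06-15.
Next gap: 29 days. 2020-06-15 + 29 days = 2020-07-14.
Next gap: 33 days. 2020-07-14 + 33 days = 2020-08-16.
Next gap: 37 days. 2020-08-16 + 37 days = 2020-09-22.
Next gap: 41 days. 2020-09-22 + 41 days = 2020-11-02.
Next gap: 45 days. 2020-11-02 + 45 days = 2020-12-17.

2020-12-17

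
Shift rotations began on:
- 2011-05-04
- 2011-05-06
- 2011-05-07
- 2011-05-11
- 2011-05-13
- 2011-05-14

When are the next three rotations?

Every event lands on a Wednesday or Friday or Saturday (gaps cycle 2, 1, 4, 2, 1).
So the schedule is: every Wednesday, Friday and Saturday.
The following Wednesday is 2011-05-18.
Next Friday: 2011-05-20.
Next Saturday: 2011-05-21.

2011-05-18, 2011-05-20, 2011-05-21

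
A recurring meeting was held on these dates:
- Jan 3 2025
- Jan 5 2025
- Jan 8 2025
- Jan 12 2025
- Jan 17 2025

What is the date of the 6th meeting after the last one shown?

The spacing grows by 1 each time: 2, 3, 4, 5 days.
Next gap: 6 days. Jan 17 2025 + 6 days = Jan 23 2025.
Next gap: 7 days. Jan 23 2025 + 7 days = Jan 30 2025.
Next gap: 8 days. Jan 30 2025 + 8 days = Feb 7 2025.
Next gap: 9 days. Feb 7 2025 + 9 days = Feb 16 2025.
Next gap: 10 days. Feb 16 2025 + 10 days = Feb 26 2025.
Next gap: 11 days. Feb 26 2025 + 11 days = Mar 9 2025.

Mar 9 2025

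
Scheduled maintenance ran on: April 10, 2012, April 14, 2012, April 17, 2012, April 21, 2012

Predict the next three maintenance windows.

Gaps: 4, 3, 4 days — not constant, but cyclic with period 2.
The events fall on every Tuesday and Saturday.
Next Tuesday: April 24, 2012.
The following Saturday is April 28, 2012.
The following Tuesday is May 1, 2012.

April 24, 2012; April 28, 2012; May 1, 2012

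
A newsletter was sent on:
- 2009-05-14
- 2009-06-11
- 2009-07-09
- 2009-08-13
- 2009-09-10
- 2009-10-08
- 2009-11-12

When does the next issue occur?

These are Thursdays at 28- or 35-day spacing (28, 28, 35, 28, 28, 35).
The pattern: 2nd Thursday of the month.
2nd Thursday of December 2009: 2009-12-10.

2009-12-10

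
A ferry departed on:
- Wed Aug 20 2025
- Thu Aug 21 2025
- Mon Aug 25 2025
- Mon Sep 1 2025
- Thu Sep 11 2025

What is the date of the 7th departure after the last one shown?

Thu Feb 12 2026

Gaps: 1, 4, 7, 10 days — each gap is 3 larger than the previous one.
Next gap: 13 days. Thu Sep 11 2025 + 13 days = Wed Sep 24 2025.
Next gap: 16 days. Wed Sep 24 2025 + 16 days = Fri Oct 10 2025.
Next gap: 19 days. Fri Oct 10 2025 + 19 days = Wed Oct 29 2025.
Next gap: 22 days. Wed Oct 29 2025 + 22 days = Thu Nov 20 2025.
Next gap: 25 days. Thu Nov 20 2025 + 25 days = Mon Dec 15 2025.
Next gap: 28 days. Mon Dec 15 2025 + 28 days = Mon Jan 12 2026.
Next gap: 31 days. Mon Jan 12 2026 + 31 days = Thu Feb 12 2026.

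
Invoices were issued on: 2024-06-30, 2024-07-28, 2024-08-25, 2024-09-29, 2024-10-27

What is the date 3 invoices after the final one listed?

All Sundays; the gaps (28, 28, 35, 28) vary with month length.
This is the last Sunday of each month.
Last Sunday of November 2024: 2024-11-24.
Last Sunday of December 2024: 2024-12-29.
January 2025 ends with Sunday 2025-01-26.

2025-01-26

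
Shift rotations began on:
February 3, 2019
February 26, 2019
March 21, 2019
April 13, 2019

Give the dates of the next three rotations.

May 6, 2019; May 29, 2019; June 21, 2019

Gaps between consecutive events: 23, 23, 23 days — a constant 23-day interval.
April 13, 2019 + 23 days = May 6, 2019.
May 6, 2019 + 23 days = May 29, 2019.
May 29, 2019 + 23 days = June 21, 2019.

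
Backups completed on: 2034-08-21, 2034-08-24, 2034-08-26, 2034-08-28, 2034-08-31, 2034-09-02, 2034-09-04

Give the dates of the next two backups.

Every event lands on a Monday or Thursday or Saturday (gaps cycle 3, 2, 2, 3, 2, 2).
So the schedule is: every Monday, Thursday and Saturday.
The following Thursday is 2034-09-07.
The following Saturday is 2034-09-09.

2034-09-07, 2034-09-09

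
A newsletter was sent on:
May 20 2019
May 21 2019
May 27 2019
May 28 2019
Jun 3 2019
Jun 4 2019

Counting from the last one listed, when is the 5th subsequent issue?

Jun 24 2019

The gap pattern 1, 6, 1, 6, 1 repeats every 2 events.
These are the Mondays and Tuesdays of each week.
Next Monday: Jun 10 2019.
The following Tuesday is Jun 11 2019.
Next Monday: Jun 17 2019.
Next Tuesday: Jun 18 2019.
The following Monday is Jun 24 2019.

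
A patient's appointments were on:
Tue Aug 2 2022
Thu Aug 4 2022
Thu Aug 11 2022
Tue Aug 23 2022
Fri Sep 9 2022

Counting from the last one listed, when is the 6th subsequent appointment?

The spacing grows by 5 each time: 2, 7, 12, 17 days.
Next gap: 22 days. Fri Sep 9 2022 + 22 days = Sat Oct 1 2022.
Next gap: 27 days. Sat Oct 1 2022 + 27 days = Fri Oct 28 2022.
Next gap: 32 days. Fri Oct 28 2022 + 32 days = Tue Nov 29 2022.
Next gap: 37 days. Tue Nov 29 2022 + 37 days = Thu Jan 5 2023.
Next gap: 42 days. Thu Jan 5 2023 + 42 days = Thu Feb 16 2023.
Next gap: 47 days. Thu Feb 16 2023 + 47 days = Tue Apr 4 2023.

Tue Apr 4 2023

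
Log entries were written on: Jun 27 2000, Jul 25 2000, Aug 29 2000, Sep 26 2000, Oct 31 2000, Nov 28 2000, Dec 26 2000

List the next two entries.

These are Tuesdays with 28, 35, 28, 35, 28, 28-day gaps.
Each is the final Tuesday of its month — Aug 29 2000 is past the 28th, so '4th Tuesday' doesn't fit.
January 2001 ends with Tuesday Jan 30 2001.
February 2001 ends with Tuesday Feb 27 2001.

Jan 30 2001, Feb 27 2001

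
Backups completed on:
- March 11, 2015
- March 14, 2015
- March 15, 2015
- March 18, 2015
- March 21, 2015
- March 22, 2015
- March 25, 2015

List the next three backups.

Gaps: 3, 1, 3, 3, 1, 3 days — not constant, but cyclic with period 3.
The events fall on every Wednesday, Saturday and Sunday.
Next Saturday: March 28, 2015.
The following Sunday is March 29, 2015.
The following Wednesday is April 1, 2015.

March 28, 2015; March 29, 2015; April 1, 2015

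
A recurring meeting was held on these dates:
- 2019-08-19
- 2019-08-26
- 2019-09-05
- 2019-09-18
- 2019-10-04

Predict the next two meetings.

2019-10-23, 2019-11-14

Intervals are 7, 10, 13, 16 days — an arithmetic progression with common difference 3.
Next gap: 19 days. 2019-10-04 + 19 days = 2019-10-23.
Next gap: 22 days. 2019-10-23 + 22 days = 2019-11-14.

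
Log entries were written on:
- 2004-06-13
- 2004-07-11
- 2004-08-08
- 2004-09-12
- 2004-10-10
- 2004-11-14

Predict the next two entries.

Gaps: 28, 28, 35, 28, 35 days — a mix of 28 and 35. Every date is a Sunday.
Each is the 2nd Sunday of its month.
2nd Sunday of December 2004: 2004-12-12.
January 2005 — 2nd Sunday is 2005-01-09.

2004-12-12, 2005-01-09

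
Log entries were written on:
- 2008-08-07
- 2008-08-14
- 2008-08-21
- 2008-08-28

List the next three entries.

2008-09-04, 2008-09-11, 2008-09-18

Gaps between consecutive events: 7, 7, 7 days — a constant 7-day interval.
2008-08-28 + 7 days = 2008-09-04.
2008-09-04 + 7 days = 2008-09-11.
2008-09-11 + 7 days = 2008-09-18.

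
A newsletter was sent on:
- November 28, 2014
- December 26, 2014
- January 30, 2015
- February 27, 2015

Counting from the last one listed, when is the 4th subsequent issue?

June 26, 2015

All Fridays; the gaps (28, 35, 28) vary with month length.
This is the last Friday of each month.
March 2015 ends with Friday March 27, 2015.
Last Friday of April 2015: April 24, 2015.
Last Friday of May 2015: May 29, 2015.
Last Friday of June 2015: June 26, 2015.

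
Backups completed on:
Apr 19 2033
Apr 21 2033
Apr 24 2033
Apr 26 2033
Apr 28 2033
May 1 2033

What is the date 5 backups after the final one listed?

May 12 2033

The gap pattern 2, 3, 2, 2, 3 repeats every 3 events.
These are the Tuesdays, Thursdays and Sundays of each week.
Next Tuesday: May 3 2033.
The following Thursday is May 5 2033.
The following Sunday is May 8 2033.
Next Tuesday: May 10 2033.
The following Thursday is May 12 2033.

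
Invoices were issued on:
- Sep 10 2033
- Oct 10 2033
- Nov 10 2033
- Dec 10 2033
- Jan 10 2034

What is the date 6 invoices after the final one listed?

Jul 10 2034

Each date is the 10th; the gaps (30, 31, 30, 31) track the month lengths.
The rule is the 10th of each month.
February 2034: Feb 10 2034.
March 2034: Mar 10 2034.
April 2034: Apr 10 2034.
Next: May 2034 → May 10 2034.
Next: June 2034 → Jun 10 2034.
Next: July 2034 → Jul 10 2034.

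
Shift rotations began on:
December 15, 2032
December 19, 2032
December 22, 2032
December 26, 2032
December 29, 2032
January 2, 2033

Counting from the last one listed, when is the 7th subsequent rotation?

January 26, 2033

Gaps: 4, 3, 4, 3, 4 days — not constant, but cyclic with period 2.
The events fall on every Wednesday and Sunday.
The following Wednesday is January 5, 2033.
The following Sunday is January 9, 2033.
The following Wednesday is January 12, 2033.
The following Sunday is January 16, 2033.
Next Wednesday: January 19, 2033.
The following Sunday is January 23, 2033.
The following Wednesday is January 26, 2033.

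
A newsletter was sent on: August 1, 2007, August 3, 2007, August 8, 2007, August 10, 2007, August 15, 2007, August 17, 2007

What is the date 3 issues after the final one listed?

The gap pattern 2, 5, 2, 5, 2 repeats every 2 events.
These are the Wednesdays and Fridays of each week.
The following Wednesday is August 22, 2007.
Next Friday: August 24, 2007.
The following Wednesday is August 29, 2007.

August 29, 2007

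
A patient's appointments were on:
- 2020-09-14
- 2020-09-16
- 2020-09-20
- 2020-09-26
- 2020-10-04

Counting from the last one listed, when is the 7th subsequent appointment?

The spacing grows by 2 each time: 2, 4, 6, 8 days.
Next gap: 10 days. 2020-10-04 + 10 days = 2020-10-14.
Next gap: 12 days. 2020-10-14 + 12 days = 2020-10-26.
Next gap: 14 days. 2020-10-26 + 14 days = 2020-11-09.
Next gap: 16 days. 2020-11-09 + 16 days = 2020-11-25.
Next gap: 18 days. 2020-11-25 + 18 days = 2020-12-13.
Next gap: 20 days. 2020-12-13 + 20 days = 2021-01-02.
Next gap: 22 days. 2021-01-02 + 22 days = 2021-01-24.

2021-01-24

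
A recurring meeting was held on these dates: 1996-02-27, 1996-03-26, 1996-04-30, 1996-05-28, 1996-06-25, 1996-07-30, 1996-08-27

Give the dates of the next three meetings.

1996-09-24, 1996-10-29, 1996-11-26

Every date is a Tuesday; gaps 28, 35, 28, 28, 35, 28 days.
Each is the last Tuesday of its month (at least one falls on the 29th or later, ruling out '4th Tuesday').
Last Tuesday of September 1996: 1996-09-24.
October 1996 ends with Tuesday 1996-10-29.
Last Tuesday of November 1996: 1996-11-26.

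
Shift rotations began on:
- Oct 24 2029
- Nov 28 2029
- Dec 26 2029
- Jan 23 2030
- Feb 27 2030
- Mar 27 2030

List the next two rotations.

All dates are Wednesdays, 35, 28, 28, 35, 28 days apart.
Specifically, the 4th Wednesday of each month.
4th Wednesday of April 2030: Apr 24 2030.
May 2030 — 4th Wednesday is May 22 2030.

Apr 24 2030, May 22 2030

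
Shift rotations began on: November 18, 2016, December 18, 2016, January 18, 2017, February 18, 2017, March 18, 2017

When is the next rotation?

April 18, 2017

Each date is the 18th; the gaps (30, 31, 31, 28) track the month lengths.
The rule is the 18th of each month.
April 2017: April 18, 2017.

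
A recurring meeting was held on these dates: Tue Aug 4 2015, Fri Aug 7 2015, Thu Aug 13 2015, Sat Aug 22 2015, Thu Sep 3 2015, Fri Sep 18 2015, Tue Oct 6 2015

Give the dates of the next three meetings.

Tue Oct 27 2015, Fri Nov 20 2015, Thu Dec 17 2015

Intervals are 3, 6, 9, 12, 15, 18 days — an arithmetic progression with common difference 3.
Next gap: 21 days. Tue Oct 6 2015 + 21 days = Tue Oct 27 2015.
Next gap: 24 days. Tue Oct 27 2015 + 24 days = Fri Nov 20 2015.
Next gap: 27 days. Fri Nov 20 2015 + 27 days = Thu Dec 17 2015.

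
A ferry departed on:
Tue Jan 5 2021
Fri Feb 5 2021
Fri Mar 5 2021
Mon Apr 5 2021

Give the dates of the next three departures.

Wed May 5 2021, Sat Jun 5 2021, Mon Jul 5 2021

Each date is the 5th; the gaps (31, 28, 31) track the month lengths.
The rule is the 5th of each month.
Next: May 2021 → Wed May 5 2021.
Next: June 2021 → Sat Jun 5 2021.
July 2021: Mon Jul 5 2021.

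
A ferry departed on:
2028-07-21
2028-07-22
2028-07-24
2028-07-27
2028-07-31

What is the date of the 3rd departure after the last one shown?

2028-08-18

Gaps: 1, 2, 3, 4 days — each gap is 1 larger than the previous one.
Next gap: 5 days. 2028-07-31 + 5 days = 2028-08-05.
Next gap: 6 days. 2028-08-05 + 6 days = 2028-08-11.
Next gap: 7 days. 2028-08-11 + 7 days = 2028-08-18.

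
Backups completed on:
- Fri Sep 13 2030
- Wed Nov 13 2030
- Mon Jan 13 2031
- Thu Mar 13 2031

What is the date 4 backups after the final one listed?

Each date is the 13th; the gaps (61, 61, 59) track the month lengths.
The rule is the 13th of every 2 months.
May 2031: Tue May 13 2031.
Next: July 2031 → Sun Jul 13 2031.
Next: September 2031 → Sat Sep 13 2031.
November 2031: Thu Nov 13 2031.

Thu Nov 13 2031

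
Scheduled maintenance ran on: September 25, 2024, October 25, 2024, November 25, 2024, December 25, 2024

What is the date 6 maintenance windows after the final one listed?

June 25, 2025

Each date is the 25th; the gaps (30, 31, 30) track the month lengths.
The rule is the 25th of each month.
Next: January 2025 → January 25, 2025.
Next: February 2025 → February 25, 2025.
March 2025: March 25, 2025.
April 2025: April 25, 2025.
Next: May 2025 → May 25, 2025.
Next: June 2025 → June 25, 2025.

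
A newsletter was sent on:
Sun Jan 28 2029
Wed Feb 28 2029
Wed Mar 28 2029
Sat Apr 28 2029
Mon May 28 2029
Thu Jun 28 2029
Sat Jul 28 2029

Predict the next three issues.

Tue Aug 28 2029, Fri Sep 28 2029, Sun Oct 28 2029

The day-of-month is always 28 (31, 28, 31, 30, 31, 30 days between events).
So this recurs on the 28th of each month.
Next: August 2029 → Tue Aug 28 2029.
September 2029: Fri Sep 28 2029.
October 2029: Sun Oct 28 2029.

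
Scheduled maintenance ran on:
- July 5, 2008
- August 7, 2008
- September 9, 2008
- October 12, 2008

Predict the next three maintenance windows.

Every event comes 33 days after the last (33, 33, 33).
October 12, 2008 + 33 days = November 14, 2008.
November 14, 2008 + 33 days = December 17, 2008.
December 17, 2008 + 33 days = January 19, 2009.

November 14, 2008; December 17, 2008; January 19, 2009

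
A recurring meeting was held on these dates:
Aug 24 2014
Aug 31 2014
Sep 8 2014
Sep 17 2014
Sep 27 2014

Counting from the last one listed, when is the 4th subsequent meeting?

Gaps: 7, 8, 9, 10 days — each gap is 1 larger than the previous one.
Next gap: 11 days. Sep 27 2014 + 11 days = Oct 8 2014.
Next gap: 12 days. Oct 8 2014 + 12 days = Oct 20 2014.
Next gap: 13 days. Oct 20 2014 + 13 days = Nov 2 2014.
Next gap: 14 days. Nov 2 2014 + 14 days = Nov 16 2014.

Nov 16 2014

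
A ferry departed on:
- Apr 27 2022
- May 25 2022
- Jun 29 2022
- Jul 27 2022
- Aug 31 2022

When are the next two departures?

Sep 28 2022, Oct 26 2022

All Wednesdays; the gaps (28, 35, 28, 35) vary with month length.
This is the last Wednesday of each month.
September 2022 ends with Wednesday Sep 28 2022.
Last Wednesday of October 2022: Oct 26 2022.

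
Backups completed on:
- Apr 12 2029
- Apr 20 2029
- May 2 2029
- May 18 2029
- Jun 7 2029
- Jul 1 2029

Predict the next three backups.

Jul 29 2029, Aug 30 2029, Oct 5 2029

Gaps: 8, 12, 16, 20, 24 days — each gap is 4 larger than the previous one.
Next gap: 28 days. Jul 1 2029 + 28 days = Jul 29 2029.
Next gap: 32 days. Jul 29 2029 + 32 days = Aug 30 2029.
Next gap: 36 days. Aug 30 2029 + 36 days = Oct 5 2029.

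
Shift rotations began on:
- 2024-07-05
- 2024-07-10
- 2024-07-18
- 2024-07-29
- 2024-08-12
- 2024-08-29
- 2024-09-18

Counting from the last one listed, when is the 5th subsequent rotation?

2025-02-10

Intervals are 5, 8, 11, 14, 17, 20 days — an arithmetic progression with common difference 3.
Next gap: 23 days. 2024-09-18 + 23 days = 2024-10-11.
Next gap: 26 days. 2024-10-11 + 26 days = 2024-11-06.
Next gap: 29 days. 2024-11-06 + 29 days = 2024-12-05.
Next gap: 32 days. 2024-12-05 + 32 days = 2025-01-06.
Next gap: 35 days. 2025-01-06 + 35 days = 2025-02-10.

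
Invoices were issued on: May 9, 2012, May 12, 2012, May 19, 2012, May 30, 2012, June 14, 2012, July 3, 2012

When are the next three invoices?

July 26, 2012; August 22, 2012; September 22, 2012

The spacing grows by 4 each time: 3, 7, 11, 15, 19 days.
Next gap: 23 days. July 3, 2012 + 23 days = July 26, 2012.
Next gap: 27 days. July 26, 2012 + 27 days = August 22, 2012.
Next gap: 31 days. August 22, 2012 + 31 days = September 22, 2012.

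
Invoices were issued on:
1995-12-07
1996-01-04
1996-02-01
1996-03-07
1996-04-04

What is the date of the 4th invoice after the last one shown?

1996-08-01

All dates are Thursdays, 28, 28, 35, 28 days apart.
Specifically, the 1st Thursday of each month.
1st Thursday of May 1996: 1996-05-02.
June 1996 — 1st Thursday is 1996-06-06.
1st Thursday of July 1996: 1996-07-04.
1st Thursday of August 1996: 1996-08-01.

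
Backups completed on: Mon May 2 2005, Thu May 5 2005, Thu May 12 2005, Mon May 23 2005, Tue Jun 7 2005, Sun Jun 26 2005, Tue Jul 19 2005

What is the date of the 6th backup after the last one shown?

The spacing grows by 4 each time: 3, 7, 11, 15, 19, 23 days.
Next gap: 27 days. Tue Jul 19 2005 + 27 days = Mon Aug 15 2005.
Next gap: 31 days. Mon Aug 15 2005 + 31 days = Thu Sep 15 2005.
Next gap: 35 days. Thu Sep 15 2005 + 35 days = Thu Oct 20 2005.
Next gap: 39 days. Thu Oct 20 2005 + 39 days = Mon Nov 28 2005.
Next gap: 43 days. Mon Nov 28 2005 + 43 days = Tue Jan 10 2006.
Next gap: 47 days. Tue Jan 10 2006 + 47 days = Sun Feb 26 2006.

Sun Feb 26 2006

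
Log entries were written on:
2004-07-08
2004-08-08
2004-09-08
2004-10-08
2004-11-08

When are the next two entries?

The day-of-month is always 8 (31, 31, 30, 31 days between events).
So this recurs on the 8th of each month.
December 2004: 2004-12-08.
January 2005: 2005-01-08.

2004-12-08, 2005-01-08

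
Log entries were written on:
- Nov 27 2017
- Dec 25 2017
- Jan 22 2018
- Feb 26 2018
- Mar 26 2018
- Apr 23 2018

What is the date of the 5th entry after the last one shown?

Sep 24 2018

All dates are Mondays, 28, 28, 35, 28, 28 days apart.
Specifically, the 4th Monday of each month.
May 2018 — 4th Monday is May 28 2018.
June 2018 — 4th Monday is Jun 25 2018.
4th Monday of July 2018: Jul 23 2018.
August 2018 — 4th Monday is Aug 27 2018.
September 2018 — 4th Monday is Sep 24 2018.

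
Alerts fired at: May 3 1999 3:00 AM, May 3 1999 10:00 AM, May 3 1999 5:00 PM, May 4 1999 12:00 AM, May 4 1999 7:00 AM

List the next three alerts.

May 4 1999 2:00 PM, May 4 1999 9:00 PM, May 5 1999 4:00 AM

The interval is a steady 7 hours (7, 7, 7, 7).
May 4 1999 7:00 AM + 7 h = May 4 1999 2:00 PM.
May 4 1999 2:00 PM + 7 h = May 4 1999 9:00 PM.
May 4 1999 9:00 PM + 7 h = May 5 1999 4:00 AM.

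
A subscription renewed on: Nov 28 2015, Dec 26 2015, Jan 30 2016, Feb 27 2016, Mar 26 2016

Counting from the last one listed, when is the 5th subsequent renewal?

Aug 27 2016

These are Saturdays with 28, 35, 28, 28-day gaps.
Each is the final Saturday of its month — Jan 30 2016 is past the 28th, so '4th Saturday' doesn't fit.
April 2016 ends with Saturday Apr 30 2016.
May 2016 ends with Saturday May 28 2016.
Last Saturday of June 2016: Jun 25 2016.
July 2016 ends with Saturday Jul 30 2016.
August 2016 ends with Saturday Aug 27 2016.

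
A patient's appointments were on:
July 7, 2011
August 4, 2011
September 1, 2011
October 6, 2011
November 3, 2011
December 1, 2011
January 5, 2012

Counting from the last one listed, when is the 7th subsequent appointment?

August 2, 2012

All dates are Thursdays, 28, 28, 35, 28, 28, 35 days apart.
Specifically, the 1st Thursday of each month.
February 2012 — 1st Thursday is February 2, 2012.
1st Thursday of March 2012: March 1, 2012.
April 2012 — 1st Thursday is April 5, 2012.
1st Thursday of May 2012: May 3, 2012.
June 2012 — 1st Thursday is June 7, 2012.
July 2012 — 1st Thursday is July 5, 2012.
1st Thursday of August 2012: August 2, 2012.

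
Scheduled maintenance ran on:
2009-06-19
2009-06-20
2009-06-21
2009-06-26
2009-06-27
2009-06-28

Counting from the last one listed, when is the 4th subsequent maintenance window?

Gaps: 1, 1, 5, 1, 1 days — not constant, but cyclic with period 3.
The events fall on every Friday, Saturday and Sunday.
The following Friday is 2009-07-03.
Next Saturday: 2009-07-04.
Next Sunday: 2009-07-05.
The following Friday is 2009-07-10.

2009-07-10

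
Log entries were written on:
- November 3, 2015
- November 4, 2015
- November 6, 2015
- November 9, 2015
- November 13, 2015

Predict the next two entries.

Gaps: 1, 2, 3, 4 days — each gap is 1 larger than the previous one.
Next gap: 5 days. November 13, 2015 + 5 days = November 18, 2015.
Next gap: 6 days. November 18, 2015 + 6 days = November 24, 2015.

November 18, 2015; November 24, 2015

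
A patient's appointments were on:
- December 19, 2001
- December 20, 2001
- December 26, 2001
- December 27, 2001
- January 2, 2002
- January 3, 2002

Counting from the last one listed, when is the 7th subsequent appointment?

Every event lands on a Wednesday or Thursday (gaps cycle 1, 6, 1, 6, 1).
So the schedule is: every Wednesday and Thursday.
The following Wednesday is January 9, 2002.
The following Thursday is January 10, 2002.
Next Wednesday: January 16, 2002.
Next Thursday: January 17, 2002.
Next Wednesday: January 23, 2002.
The following Thursday is January 24, 2002.
The following Wednesday is January 30, 2002.

January 30, 2002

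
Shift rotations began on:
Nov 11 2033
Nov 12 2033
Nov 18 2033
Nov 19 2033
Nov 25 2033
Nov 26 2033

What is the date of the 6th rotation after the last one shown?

The gap pattern 1, 6, 1, 6, 1 repeats every 2 events.
These are the Fridays and Saturdays of each week.
The following Friday is Dec 2 2033.
The following Saturday is Dec 3 2033.
Next Friday: Dec 9 2033.
Next Saturday: Dec 10 2033.
Next Friday: Dec 16 2033.
Next Saturday: Dec 17 2033.

Dec 17 2033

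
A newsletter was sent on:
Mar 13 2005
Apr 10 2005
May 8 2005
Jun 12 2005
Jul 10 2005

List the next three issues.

Gaps: 28, 28, 35, 28 days — a mix of 28 and 35. Every date is a Sunday.
Each is the 2nd Sunday of its month.
2nd Sunday of August 2005: Aug 14 2005.
2nd Sunday of September 2005: Sep 11 2005.
2nd Sunday of October 2005: Oct 9 2005.

Aug 14 2005, Sep 11 2005, Oct 9 2005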